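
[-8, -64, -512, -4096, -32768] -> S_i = -8*8^i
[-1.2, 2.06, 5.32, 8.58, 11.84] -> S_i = -1.20 + 3.26*i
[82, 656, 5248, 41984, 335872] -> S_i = 82*8^i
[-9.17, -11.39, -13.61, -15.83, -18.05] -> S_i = -9.17 + -2.22*i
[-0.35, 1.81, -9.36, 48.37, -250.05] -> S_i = -0.35*(-5.17)^i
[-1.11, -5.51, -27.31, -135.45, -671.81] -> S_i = -1.11*4.96^i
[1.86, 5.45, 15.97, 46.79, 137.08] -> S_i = 1.86*2.93^i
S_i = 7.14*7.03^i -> [7.14, 50.19, 352.87, 2480.64, 17438.92]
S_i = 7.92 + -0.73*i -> [7.92, 7.19, 6.46, 5.73, 5.0]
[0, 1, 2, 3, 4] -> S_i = 0 + 1*i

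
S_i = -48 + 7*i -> [-48, -41, -34, -27, -20]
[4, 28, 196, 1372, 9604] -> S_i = 4*7^i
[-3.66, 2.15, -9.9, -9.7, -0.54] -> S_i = Random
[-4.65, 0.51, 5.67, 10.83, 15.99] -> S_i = -4.65 + 5.16*i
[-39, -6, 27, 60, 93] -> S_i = -39 + 33*i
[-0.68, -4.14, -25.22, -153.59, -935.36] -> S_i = -0.68*6.09^i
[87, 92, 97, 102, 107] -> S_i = 87 + 5*i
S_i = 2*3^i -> [2, 6, 18, 54, 162]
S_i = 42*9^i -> [42, 378, 3402, 30618, 275562]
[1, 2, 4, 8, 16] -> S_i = 1*2^i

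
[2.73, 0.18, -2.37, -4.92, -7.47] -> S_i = 2.73 + -2.55*i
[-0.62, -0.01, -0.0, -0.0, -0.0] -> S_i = -0.62*0.02^i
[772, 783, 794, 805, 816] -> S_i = 772 + 11*i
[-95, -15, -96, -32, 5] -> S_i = Random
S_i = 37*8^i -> [37, 296, 2368, 18944, 151552]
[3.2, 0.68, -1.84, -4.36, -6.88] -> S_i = 3.20 + -2.52*i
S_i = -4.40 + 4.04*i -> [-4.4, -0.36, 3.68, 7.72, 11.76]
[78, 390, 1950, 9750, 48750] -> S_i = 78*5^i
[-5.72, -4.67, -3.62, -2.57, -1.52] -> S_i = -5.72 + 1.05*i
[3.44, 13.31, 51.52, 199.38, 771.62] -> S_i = 3.44*3.87^i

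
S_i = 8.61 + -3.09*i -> [8.61, 5.52, 2.43, -0.66, -3.75]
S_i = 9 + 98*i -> [9, 107, 205, 303, 401]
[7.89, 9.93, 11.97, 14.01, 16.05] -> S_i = 7.89 + 2.04*i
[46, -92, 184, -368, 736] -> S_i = 46*-2^i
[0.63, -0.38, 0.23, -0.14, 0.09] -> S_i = 0.63*(-0.61)^i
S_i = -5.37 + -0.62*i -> [-5.37, -5.99, -6.61, -7.23, -7.85]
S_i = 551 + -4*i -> [551, 547, 543, 539, 535]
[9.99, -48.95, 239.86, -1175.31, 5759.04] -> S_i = 9.99*(-4.90)^i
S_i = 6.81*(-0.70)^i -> [6.81, -4.77, 3.34, -2.34, 1.64]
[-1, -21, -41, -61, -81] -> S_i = -1 + -20*i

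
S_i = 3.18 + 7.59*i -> [3.18, 10.77, 18.36, 25.95, 33.54]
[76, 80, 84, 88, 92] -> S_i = 76 + 4*i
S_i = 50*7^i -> [50, 350, 2450, 17150, 120050]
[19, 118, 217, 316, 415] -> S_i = 19 + 99*i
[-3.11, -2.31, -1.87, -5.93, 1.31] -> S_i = Random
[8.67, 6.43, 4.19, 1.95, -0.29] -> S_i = 8.67 + -2.24*i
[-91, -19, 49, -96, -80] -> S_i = Random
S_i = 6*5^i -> [6, 30, 150, 750, 3750]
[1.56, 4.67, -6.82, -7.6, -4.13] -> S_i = Random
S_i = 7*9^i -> [7, 63, 567, 5103, 45927]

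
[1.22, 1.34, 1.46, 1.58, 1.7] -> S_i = 1.22 + 0.12*i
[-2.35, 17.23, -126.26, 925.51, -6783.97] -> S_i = -2.35*(-7.33)^i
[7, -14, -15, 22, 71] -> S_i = Random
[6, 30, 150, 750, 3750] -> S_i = 6*5^i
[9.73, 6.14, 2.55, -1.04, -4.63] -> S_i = 9.73 + -3.59*i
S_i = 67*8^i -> [67, 536, 4288, 34304, 274432]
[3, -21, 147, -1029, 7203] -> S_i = 3*-7^i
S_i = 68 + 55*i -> [68, 123, 178, 233, 288]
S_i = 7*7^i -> [7, 49, 343, 2401, 16807]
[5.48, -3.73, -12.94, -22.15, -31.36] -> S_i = 5.48 + -9.21*i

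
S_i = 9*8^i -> [9, 72, 576, 4608, 36864]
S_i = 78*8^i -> [78, 624, 4992, 39936, 319488]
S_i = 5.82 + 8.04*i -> [5.82, 13.86, 21.9, 29.94, 37.98]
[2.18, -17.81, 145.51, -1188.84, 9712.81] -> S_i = 2.18*(-8.17)^i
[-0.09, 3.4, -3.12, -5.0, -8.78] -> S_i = Random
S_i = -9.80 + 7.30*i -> [-9.8, -2.5, 4.8, 12.1, 19.4]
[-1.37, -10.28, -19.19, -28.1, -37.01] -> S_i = -1.37 + -8.91*i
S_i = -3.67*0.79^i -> [-3.67, -2.9, -2.29, -1.81, -1.43]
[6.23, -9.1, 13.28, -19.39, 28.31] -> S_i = 6.23*(-1.46)^i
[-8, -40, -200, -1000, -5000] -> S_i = -8*5^i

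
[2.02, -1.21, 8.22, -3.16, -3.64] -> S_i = Random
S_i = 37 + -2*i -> [37, 35, 33, 31, 29]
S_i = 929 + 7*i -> [929, 936, 943, 950, 957]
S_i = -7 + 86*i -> [-7, 79, 165, 251, 337]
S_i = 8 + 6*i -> [8, 14, 20, 26, 32]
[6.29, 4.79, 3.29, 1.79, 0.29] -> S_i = 6.29 + -1.50*i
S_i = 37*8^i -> [37, 296, 2368, 18944, 151552]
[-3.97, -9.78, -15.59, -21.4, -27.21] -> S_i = -3.97 + -5.81*i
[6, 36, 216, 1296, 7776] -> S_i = 6*6^i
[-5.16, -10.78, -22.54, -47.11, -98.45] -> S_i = -5.16*2.09^i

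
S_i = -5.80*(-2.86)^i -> [-5.8, 16.59, -47.44, 135.68, -388.05]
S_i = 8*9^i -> [8, 72, 648, 5832, 52488]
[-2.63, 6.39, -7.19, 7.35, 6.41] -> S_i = Random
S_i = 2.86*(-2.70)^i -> [2.86, -7.72, 20.85, -56.29, 151.99]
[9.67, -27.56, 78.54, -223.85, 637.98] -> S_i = 9.67*(-2.85)^i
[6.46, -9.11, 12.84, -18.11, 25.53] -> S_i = 6.46*(-1.41)^i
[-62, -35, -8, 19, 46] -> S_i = -62 + 27*i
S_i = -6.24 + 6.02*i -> [-6.24, -0.22, 5.8, 11.82, 17.84]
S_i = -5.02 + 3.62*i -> [-5.02, -1.4, 2.22, 5.84, 9.46]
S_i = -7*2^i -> [-7, -14, -28, -56, -112]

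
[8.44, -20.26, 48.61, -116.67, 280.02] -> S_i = 8.44*(-2.40)^i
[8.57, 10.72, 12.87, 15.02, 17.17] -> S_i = 8.57 + 2.15*i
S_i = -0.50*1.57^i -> [-0.5, -0.78, -1.23, -1.93, -3.04]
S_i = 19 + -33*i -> [19, -14, -47, -80, -113]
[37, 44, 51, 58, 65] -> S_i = 37 + 7*i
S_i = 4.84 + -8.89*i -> [4.84, -4.05, -12.94, -21.83, -30.72]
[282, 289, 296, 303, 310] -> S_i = 282 + 7*i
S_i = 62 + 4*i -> [62, 66, 70, 74, 78]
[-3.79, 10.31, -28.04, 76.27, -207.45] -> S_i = -3.79*(-2.72)^i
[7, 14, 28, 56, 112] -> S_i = 7*2^i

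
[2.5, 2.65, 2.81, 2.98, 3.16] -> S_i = 2.50*1.06^i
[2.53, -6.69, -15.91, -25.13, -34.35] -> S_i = 2.53 + -9.22*i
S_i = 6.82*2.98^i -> [6.82, 20.32, 60.56, 180.48, 537.84]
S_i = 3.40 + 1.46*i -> [3.4, 4.86, 6.32, 7.78, 9.24]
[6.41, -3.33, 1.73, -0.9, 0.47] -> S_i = 6.41*(-0.52)^i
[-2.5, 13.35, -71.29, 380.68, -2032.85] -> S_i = -2.50*(-5.34)^i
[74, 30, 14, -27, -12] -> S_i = Random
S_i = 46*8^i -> [46, 368, 2944, 23552, 188416]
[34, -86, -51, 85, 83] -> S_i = Random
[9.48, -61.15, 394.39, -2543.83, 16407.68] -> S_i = 9.48*(-6.45)^i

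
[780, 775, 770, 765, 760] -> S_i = 780 + -5*i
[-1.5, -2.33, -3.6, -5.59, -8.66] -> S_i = -1.50*1.55^i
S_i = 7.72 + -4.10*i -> [7.72, 3.62, -0.48, -4.58, -8.68]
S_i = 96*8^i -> [96, 768, 6144, 49152, 393216]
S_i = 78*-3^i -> [78, -234, 702, -2106, 6318]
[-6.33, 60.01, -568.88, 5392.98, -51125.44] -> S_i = -6.33*(-9.48)^i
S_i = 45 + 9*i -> [45, 54, 63, 72, 81]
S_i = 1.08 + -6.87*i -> [1.08, -5.79, -12.66, -19.53, -26.4]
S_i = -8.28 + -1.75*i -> [-8.28, -10.03, -11.78, -13.53, -15.28]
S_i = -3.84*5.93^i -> [-3.84, -22.77, -135.03, -800.75, -4748.43]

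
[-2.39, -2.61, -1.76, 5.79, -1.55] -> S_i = Random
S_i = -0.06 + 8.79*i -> [-0.06, 8.73, 17.52, 26.31, 35.1]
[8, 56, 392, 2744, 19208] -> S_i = 8*7^i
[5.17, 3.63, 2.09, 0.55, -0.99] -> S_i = 5.17 + -1.54*i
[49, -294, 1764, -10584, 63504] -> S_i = 49*-6^i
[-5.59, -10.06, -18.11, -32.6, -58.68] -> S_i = -5.59*1.80^i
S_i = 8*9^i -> [8, 72, 648, 5832, 52488]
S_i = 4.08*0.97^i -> [4.08, 3.96, 3.84, 3.72, 3.61]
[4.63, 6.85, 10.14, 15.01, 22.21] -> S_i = 4.63*1.48^i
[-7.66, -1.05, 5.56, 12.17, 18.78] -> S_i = -7.66 + 6.61*i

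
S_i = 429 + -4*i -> [429, 425, 421, 417, 413]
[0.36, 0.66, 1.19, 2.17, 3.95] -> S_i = 0.36*1.82^i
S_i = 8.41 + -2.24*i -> [8.41, 6.17, 3.93, 1.69, -0.55]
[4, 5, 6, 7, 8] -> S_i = 4 + 1*i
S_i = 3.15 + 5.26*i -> [3.15, 8.41, 13.67, 18.93, 24.19]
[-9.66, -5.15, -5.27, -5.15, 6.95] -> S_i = Random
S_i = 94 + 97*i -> [94, 191, 288, 385, 482]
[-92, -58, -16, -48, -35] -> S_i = Random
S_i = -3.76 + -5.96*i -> [-3.76, -9.72, -15.68, -21.64, -27.6]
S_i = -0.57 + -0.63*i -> [-0.57, -1.2, -1.83, -2.46, -3.09]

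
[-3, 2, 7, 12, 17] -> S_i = -3 + 5*i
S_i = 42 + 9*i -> [42, 51, 60, 69, 78]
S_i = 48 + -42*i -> [48, 6, -36, -78, -120]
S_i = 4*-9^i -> [4, -36, 324, -2916, 26244]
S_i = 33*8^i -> [33, 264, 2112, 16896, 135168]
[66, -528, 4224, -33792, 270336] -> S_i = 66*-8^i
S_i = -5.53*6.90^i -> [-5.53, -38.16, -263.28, -1816.65, -12534.92]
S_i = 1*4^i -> [1, 4, 16, 64, 256]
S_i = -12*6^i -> [-12, -72, -432, -2592, -15552]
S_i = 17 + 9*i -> [17, 26, 35, 44, 53]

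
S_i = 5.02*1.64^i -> [5.02, 8.23, 13.5, 22.14, 36.31]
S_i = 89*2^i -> [89, 178, 356, 712, 1424]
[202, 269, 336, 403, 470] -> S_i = 202 + 67*i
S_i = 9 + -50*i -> [9, -41, -91, -141, -191]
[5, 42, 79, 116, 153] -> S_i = 5 + 37*i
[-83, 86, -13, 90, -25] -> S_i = Random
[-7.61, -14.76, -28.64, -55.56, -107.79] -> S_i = -7.61*1.94^i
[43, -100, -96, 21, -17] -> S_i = Random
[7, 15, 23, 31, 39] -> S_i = 7 + 8*i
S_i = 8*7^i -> [8, 56, 392, 2744, 19208]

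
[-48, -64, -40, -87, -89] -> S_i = Random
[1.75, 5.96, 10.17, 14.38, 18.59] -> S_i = 1.75 + 4.21*i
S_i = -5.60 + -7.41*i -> [-5.6, -13.01, -20.42, -27.83, -35.24]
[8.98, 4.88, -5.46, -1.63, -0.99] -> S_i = Random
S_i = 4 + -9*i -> [4, -5, -14, -23, -32]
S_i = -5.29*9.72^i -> [-5.29, -51.42, -499.79, -4857.97, -47219.43]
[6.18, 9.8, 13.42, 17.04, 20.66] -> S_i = 6.18 + 3.62*i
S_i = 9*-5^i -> [9, -45, 225, -1125, 5625]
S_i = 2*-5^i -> [2, -10, 50, -250, 1250]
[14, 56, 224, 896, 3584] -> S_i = 14*4^i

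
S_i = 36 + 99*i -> [36, 135, 234, 333, 432]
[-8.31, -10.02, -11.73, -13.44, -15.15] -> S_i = -8.31 + -1.71*i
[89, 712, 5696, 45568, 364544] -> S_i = 89*8^i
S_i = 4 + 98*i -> [4, 102, 200, 298, 396]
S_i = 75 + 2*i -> [75, 77, 79, 81, 83]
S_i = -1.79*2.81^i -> [-1.79, -5.03, -14.13, -39.72, -111.6]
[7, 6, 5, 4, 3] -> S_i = 7 + -1*i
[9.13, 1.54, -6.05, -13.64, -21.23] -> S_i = 9.13 + -7.59*i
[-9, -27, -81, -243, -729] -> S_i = -9*3^i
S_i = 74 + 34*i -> [74, 108, 142, 176, 210]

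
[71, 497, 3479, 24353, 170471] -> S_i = 71*7^i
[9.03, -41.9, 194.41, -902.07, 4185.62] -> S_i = 9.03*(-4.64)^i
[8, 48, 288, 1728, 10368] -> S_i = 8*6^i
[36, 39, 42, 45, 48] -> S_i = 36 + 3*i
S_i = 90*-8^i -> [90, -720, 5760, -46080, 368640]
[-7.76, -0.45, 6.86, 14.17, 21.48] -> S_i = -7.76 + 7.31*i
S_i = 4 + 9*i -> [4, 13, 22, 31, 40]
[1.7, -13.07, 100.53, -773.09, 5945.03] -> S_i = 1.70*(-7.69)^i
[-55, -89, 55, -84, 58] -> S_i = Random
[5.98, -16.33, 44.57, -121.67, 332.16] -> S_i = 5.98*(-2.73)^i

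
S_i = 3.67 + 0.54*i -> [3.67, 4.21, 4.75, 5.29, 5.83]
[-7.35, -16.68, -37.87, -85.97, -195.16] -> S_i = -7.35*2.27^i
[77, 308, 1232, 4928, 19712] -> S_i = 77*4^i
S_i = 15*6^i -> [15, 90, 540, 3240, 19440]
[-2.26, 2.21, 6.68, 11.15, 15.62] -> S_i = -2.26 + 4.47*i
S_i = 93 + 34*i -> [93, 127, 161, 195, 229]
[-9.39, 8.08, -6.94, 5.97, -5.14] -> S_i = -9.39*(-0.86)^i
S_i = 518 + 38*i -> [518, 556, 594, 632, 670]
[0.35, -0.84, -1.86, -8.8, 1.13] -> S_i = Random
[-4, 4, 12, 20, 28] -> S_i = -4 + 8*i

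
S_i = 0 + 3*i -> [0, 3, 6, 9, 12]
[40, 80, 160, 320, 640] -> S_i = 40*2^i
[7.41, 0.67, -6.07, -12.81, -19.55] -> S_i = 7.41 + -6.74*i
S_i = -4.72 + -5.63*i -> [-4.72, -10.35, -15.98, -21.61, -27.24]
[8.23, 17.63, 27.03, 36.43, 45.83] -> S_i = 8.23 + 9.40*i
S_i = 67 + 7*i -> [67, 74, 81, 88, 95]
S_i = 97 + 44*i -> [97, 141, 185, 229, 273]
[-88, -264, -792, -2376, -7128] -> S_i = -88*3^i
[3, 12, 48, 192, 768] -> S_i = 3*4^i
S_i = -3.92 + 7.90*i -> [-3.92, 3.98, 11.88, 19.78, 27.68]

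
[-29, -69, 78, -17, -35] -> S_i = Random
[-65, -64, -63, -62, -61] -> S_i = -65 + 1*i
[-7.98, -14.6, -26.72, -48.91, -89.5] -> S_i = -7.98*1.83^i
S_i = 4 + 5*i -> [4, 9, 14, 19, 24]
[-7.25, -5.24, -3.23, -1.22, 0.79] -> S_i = -7.25 + 2.01*i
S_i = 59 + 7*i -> [59, 66, 73, 80, 87]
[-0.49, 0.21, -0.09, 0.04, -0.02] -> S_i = -0.49*(-0.43)^i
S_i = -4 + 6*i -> [-4, 2, 8, 14, 20]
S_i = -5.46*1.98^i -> [-5.46, -10.81, -21.41, -42.38, -83.92]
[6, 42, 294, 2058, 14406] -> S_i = 6*7^i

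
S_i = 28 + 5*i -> [28, 33, 38, 43, 48]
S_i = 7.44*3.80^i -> [7.44, 28.27, 107.43, 408.25, 1551.34]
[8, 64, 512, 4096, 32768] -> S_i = 8*8^i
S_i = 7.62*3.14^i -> [7.62, 23.93, 75.13, 235.91, 740.75]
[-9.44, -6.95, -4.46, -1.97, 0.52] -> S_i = -9.44 + 2.49*i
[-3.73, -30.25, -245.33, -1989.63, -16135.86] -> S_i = -3.73*8.11^i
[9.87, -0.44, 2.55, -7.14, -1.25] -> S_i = Random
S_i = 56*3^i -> [56, 168, 504, 1512, 4536]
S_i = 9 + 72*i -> [9, 81, 153, 225, 297]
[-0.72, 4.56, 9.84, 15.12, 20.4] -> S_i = -0.72 + 5.28*i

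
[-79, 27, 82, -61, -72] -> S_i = Random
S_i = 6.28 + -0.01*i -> [6.28, 6.27, 6.26, 6.25, 6.24]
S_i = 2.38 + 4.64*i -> [2.38, 7.02, 11.66, 16.3, 20.94]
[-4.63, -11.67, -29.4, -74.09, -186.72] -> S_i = -4.63*2.52^i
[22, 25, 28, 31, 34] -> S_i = 22 + 3*i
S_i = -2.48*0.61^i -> [-2.48, -1.51, -0.92, -0.56, -0.34]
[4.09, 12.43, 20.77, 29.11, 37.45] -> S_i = 4.09 + 8.34*i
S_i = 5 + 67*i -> [5, 72, 139, 206, 273]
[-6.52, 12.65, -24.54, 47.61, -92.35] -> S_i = -6.52*(-1.94)^i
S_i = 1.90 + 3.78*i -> [1.9, 5.68, 9.46, 13.24, 17.02]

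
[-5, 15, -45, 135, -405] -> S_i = -5*-3^i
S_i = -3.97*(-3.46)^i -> [-3.97, 13.74, -47.53, 164.44, -568.98]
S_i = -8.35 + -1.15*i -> [-8.35, -9.5, -10.65, -11.8, -12.95]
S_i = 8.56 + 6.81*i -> [8.56, 15.37, 22.18, 28.99, 35.8]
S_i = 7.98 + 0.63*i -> [7.98, 8.61, 9.24, 9.87, 10.5]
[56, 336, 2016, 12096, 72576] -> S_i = 56*6^i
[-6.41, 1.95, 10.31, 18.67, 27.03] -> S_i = -6.41 + 8.36*i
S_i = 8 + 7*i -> [8, 15, 22, 29, 36]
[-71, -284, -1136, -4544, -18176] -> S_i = -71*4^i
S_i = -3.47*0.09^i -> [-3.47, -0.31, -0.03, -0.0, -0.0]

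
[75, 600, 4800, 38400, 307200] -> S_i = 75*8^i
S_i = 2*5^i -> [2, 10, 50, 250, 1250]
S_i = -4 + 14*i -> [-4, 10, 24, 38, 52]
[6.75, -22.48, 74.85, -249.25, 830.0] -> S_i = 6.75*(-3.33)^i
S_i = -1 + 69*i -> [-1, 68, 137, 206, 275]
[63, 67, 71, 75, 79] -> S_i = 63 + 4*i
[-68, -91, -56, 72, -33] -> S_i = Random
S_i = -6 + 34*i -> [-6, 28, 62, 96, 130]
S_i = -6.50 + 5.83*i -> [-6.5, -0.67, 5.16, 10.99, 16.82]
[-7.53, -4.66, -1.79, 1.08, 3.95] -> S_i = -7.53 + 2.87*i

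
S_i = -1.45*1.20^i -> [-1.45, -1.74, -2.09, -2.51, -3.01]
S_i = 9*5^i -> [9, 45, 225, 1125, 5625]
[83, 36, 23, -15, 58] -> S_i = Random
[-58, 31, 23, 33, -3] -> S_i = Random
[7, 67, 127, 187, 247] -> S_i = 7 + 60*i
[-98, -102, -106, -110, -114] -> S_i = -98 + -4*i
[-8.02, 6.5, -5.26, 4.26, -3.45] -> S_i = -8.02*(-0.81)^i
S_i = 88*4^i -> [88, 352, 1408, 5632, 22528]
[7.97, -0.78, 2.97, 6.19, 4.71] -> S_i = Random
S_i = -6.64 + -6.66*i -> [-6.64, -13.3, -19.96, -26.62, -33.28]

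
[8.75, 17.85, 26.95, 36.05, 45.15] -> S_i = 8.75 + 9.10*i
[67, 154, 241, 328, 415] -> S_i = 67 + 87*i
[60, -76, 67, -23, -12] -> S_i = Random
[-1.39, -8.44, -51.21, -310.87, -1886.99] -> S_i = -1.39*6.07^i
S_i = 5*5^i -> [5, 25, 125, 625, 3125]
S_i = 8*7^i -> [8, 56, 392, 2744, 19208]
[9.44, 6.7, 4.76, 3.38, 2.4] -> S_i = 9.44*0.71^i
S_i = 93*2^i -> [93, 186, 372, 744, 1488]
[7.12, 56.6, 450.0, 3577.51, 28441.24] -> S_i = 7.12*7.95^i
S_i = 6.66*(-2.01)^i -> [6.66, -13.39, 26.91, -54.08, 108.71]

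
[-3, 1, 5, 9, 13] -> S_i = -3 + 4*i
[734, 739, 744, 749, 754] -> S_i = 734 + 5*i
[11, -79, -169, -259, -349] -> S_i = 11 + -90*i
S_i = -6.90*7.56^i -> [-6.9, -52.16, -394.36, -2981.36, -22539.08]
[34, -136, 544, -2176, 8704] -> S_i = 34*-4^i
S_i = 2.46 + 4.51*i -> [2.46, 6.97, 11.48, 15.99, 20.5]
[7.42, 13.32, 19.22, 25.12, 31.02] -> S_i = 7.42 + 5.90*i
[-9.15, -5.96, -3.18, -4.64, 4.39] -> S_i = Random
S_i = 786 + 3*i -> [786, 789, 792, 795, 798]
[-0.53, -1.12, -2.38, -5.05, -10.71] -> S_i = -0.53*2.12^i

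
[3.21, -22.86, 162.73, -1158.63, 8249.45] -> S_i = 3.21*(-7.12)^i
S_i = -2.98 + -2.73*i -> [-2.98, -5.71, -8.44, -11.17, -13.9]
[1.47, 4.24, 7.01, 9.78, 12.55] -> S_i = 1.47 + 2.77*i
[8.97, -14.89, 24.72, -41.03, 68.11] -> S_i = 8.97*(-1.66)^i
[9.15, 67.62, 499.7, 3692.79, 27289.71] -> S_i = 9.15*7.39^i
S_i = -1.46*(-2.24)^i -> [-1.46, 3.27, -7.33, 16.41, -36.76]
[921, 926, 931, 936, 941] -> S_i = 921 + 5*i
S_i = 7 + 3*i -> [7, 10, 13, 16, 19]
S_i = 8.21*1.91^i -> [8.21, 15.68, 29.95, 57.21, 109.26]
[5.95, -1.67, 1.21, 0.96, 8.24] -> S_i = Random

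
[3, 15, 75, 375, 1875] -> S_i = 3*5^i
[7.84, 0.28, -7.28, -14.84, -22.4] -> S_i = 7.84 + -7.56*i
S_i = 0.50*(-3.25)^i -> [0.5, -1.62, 5.28, -17.16, 55.78]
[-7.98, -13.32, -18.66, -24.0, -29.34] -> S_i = -7.98 + -5.34*i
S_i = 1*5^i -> [1, 5, 25, 125, 625]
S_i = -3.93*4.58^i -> [-3.93, -18.0, -82.44, -377.56, -1729.24]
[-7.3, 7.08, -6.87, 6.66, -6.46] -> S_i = -7.30*(-0.97)^i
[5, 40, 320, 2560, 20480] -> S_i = 5*8^i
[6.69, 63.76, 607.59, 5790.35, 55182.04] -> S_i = 6.69*9.53^i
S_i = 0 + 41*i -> [0, 41, 82, 123, 164]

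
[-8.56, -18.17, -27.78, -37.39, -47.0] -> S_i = -8.56 + -9.61*i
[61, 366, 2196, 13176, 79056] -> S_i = 61*6^i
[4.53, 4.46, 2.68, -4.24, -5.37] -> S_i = Random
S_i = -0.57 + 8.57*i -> [-0.57, 8.0, 16.57, 25.14, 33.71]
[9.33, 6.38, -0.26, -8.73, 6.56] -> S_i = Random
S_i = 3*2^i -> [3, 6, 12, 24, 48]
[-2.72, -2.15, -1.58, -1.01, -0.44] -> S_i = -2.72 + 0.57*i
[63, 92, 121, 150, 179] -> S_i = 63 + 29*i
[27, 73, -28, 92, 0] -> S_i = Random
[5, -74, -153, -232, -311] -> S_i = 5 + -79*i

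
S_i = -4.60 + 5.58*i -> [-4.6, 0.98, 6.56, 12.14, 17.72]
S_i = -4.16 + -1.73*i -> [-4.16, -5.89, -7.62, -9.35, -11.08]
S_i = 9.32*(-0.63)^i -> [9.32, -5.87, 3.7, -2.33, 1.47]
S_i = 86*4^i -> [86, 344, 1376, 5504, 22016]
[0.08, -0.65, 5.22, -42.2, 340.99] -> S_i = 0.08*(-8.08)^i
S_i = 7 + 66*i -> [7, 73, 139, 205, 271]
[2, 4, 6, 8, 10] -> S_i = 2 + 2*i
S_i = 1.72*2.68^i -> [1.72, 4.61, 12.35, 33.11, 88.73]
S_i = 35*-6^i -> [35, -210, 1260, -7560, 45360]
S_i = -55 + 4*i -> [-55, -51, -47, -43, -39]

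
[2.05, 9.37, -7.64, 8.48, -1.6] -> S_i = Random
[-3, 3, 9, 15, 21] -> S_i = -3 + 6*i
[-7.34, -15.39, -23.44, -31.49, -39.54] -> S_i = -7.34 + -8.05*i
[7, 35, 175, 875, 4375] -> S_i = 7*5^i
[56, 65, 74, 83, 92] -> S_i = 56 + 9*i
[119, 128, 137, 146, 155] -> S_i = 119 + 9*i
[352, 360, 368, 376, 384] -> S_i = 352 + 8*i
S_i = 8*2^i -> [8, 16, 32, 64, 128]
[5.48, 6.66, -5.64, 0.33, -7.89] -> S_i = Random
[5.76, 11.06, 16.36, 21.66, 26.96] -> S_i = 5.76 + 5.30*i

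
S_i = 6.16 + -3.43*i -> [6.16, 2.73, -0.7, -4.13, -7.56]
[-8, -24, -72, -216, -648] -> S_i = -8*3^i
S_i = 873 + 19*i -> [873, 892, 911, 930, 949]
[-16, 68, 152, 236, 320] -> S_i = -16 + 84*i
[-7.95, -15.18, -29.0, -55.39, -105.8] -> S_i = -7.95*1.91^i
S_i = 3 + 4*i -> [3, 7, 11, 15, 19]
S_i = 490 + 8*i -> [490, 498, 506, 514, 522]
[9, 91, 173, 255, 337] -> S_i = 9 + 82*i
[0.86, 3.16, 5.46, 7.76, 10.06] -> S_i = 0.86 + 2.30*i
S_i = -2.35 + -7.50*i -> [-2.35, -9.85, -17.35, -24.85, -32.35]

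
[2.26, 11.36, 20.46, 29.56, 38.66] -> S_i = 2.26 + 9.10*i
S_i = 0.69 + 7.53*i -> [0.69, 8.22, 15.75, 23.28, 30.81]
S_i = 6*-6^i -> [6, -36, 216, -1296, 7776]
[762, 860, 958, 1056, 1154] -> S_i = 762 + 98*i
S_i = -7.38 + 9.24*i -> [-7.38, 1.86, 11.1, 20.34, 29.58]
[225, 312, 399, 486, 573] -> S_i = 225 + 87*i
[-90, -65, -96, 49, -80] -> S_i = Random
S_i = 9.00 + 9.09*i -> [9.0, 18.09, 27.18, 36.27, 45.36]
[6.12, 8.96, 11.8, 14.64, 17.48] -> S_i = 6.12 + 2.84*i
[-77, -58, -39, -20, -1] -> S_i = -77 + 19*i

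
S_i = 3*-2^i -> [3, -6, 12, -24, 48]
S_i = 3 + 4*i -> [3, 7, 11, 15, 19]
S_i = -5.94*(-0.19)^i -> [-5.94, 1.13, -0.21, 0.04, -0.01]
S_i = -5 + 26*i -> [-5, 21, 47, 73, 99]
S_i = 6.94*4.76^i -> [6.94, 33.03, 157.24, 748.48, 3562.77]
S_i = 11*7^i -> [11, 77, 539, 3773, 26411]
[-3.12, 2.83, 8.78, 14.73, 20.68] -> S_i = -3.12 + 5.95*i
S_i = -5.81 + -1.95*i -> [-5.81, -7.76, -9.71, -11.66, -13.61]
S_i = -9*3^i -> [-9, -27, -81, -243, -729]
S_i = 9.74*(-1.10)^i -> [9.74, -10.71, 11.79, -12.96, 14.26]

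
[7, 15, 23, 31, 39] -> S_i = 7 + 8*i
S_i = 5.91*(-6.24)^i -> [5.91, -36.88, 230.12, -1435.96, 8960.37]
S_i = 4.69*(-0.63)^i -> [4.69, -2.95, 1.86, -1.17, 0.74]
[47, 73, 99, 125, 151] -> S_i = 47 + 26*i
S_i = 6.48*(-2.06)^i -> [6.48, -13.35, 27.5, -56.65, 116.69]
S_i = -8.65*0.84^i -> [-8.65, -7.27, -6.1, -5.13, -4.31]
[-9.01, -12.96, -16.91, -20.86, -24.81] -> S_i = -9.01 + -3.95*i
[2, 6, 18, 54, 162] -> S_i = 2*3^i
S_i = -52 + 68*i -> [-52, 16, 84, 152, 220]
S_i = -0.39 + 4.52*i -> [-0.39, 4.13, 8.65, 13.17, 17.69]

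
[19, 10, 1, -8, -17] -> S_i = 19 + -9*i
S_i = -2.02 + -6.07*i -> [-2.02, -8.09, -14.16, -20.23, -26.3]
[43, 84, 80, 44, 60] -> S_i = Random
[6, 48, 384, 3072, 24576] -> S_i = 6*8^i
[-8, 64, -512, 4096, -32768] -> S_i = -8*-8^i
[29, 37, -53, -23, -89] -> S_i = Random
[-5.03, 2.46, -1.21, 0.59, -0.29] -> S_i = -5.03*(-0.49)^i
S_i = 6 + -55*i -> [6, -49, -104, -159, -214]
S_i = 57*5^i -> [57, 285, 1425, 7125, 35625]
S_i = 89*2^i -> [89, 178, 356, 712, 1424]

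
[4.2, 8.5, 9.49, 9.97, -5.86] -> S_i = Random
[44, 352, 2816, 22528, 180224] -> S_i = 44*8^i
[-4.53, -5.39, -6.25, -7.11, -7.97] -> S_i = -4.53 + -0.86*i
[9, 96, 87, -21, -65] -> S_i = Random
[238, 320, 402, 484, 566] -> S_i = 238 + 82*i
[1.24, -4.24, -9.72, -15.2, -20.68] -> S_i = 1.24 + -5.48*i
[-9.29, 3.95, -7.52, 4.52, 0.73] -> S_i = Random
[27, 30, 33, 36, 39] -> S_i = 27 + 3*i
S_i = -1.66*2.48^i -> [-1.66, -4.12, -10.21, -25.32, -62.79]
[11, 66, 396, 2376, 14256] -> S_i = 11*6^i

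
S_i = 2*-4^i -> [2, -8, 32, -128, 512]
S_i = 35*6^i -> [35, 210, 1260, 7560, 45360]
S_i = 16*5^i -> [16, 80, 400, 2000, 10000]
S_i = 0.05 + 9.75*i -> [0.05, 9.8, 19.55, 29.3, 39.05]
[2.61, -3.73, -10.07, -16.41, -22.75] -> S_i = 2.61 + -6.34*i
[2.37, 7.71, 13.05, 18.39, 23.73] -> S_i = 2.37 + 5.34*i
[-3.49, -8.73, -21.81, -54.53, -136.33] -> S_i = -3.49*2.50^i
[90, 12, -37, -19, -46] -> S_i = Random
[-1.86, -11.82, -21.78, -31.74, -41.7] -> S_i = -1.86 + -9.96*i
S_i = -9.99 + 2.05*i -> [-9.99, -7.94, -5.89, -3.84, -1.79]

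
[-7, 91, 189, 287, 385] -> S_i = -7 + 98*i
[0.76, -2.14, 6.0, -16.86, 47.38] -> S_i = 0.76*(-2.81)^i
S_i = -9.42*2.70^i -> [-9.42, -25.43, -68.67, -185.41, -500.62]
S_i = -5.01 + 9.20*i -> [-5.01, 4.19, 13.39, 22.59, 31.79]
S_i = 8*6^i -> [8, 48, 288, 1728, 10368]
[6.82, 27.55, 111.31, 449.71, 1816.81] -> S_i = 6.82*4.04^i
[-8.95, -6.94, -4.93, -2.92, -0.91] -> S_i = -8.95 + 2.01*i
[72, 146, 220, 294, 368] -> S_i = 72 + 74*i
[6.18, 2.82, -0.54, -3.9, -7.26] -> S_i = 6.18 + -3.36*i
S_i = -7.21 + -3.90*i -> [-7.21, -11.11, -15.01, -18.91, -22.81]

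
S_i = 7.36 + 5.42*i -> [7.36, 12.78, 18.2, 23.62, 29.04]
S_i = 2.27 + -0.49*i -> [2.27, 1.78, 1.29, 0.8, 0.31]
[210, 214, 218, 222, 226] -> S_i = 210 + 4*i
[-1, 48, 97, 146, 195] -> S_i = -1 + 49*i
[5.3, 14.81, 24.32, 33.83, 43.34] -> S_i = 5.30 + 9.51*i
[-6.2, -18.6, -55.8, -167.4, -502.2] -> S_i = -6.20*3.00^i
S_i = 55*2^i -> [55, 110, 220, 440, 880]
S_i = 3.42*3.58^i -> [3.42, 12.24, 43.83, 156.92, 561.77]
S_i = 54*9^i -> [54, 486, 4374, 39366, 354294]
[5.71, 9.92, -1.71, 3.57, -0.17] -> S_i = Random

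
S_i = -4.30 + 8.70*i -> [-4.3, 4.4, 13.1, 21.8, 30.5]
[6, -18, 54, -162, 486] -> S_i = 6*-3^i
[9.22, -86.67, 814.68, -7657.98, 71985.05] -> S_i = 9.22*(-9.40)^i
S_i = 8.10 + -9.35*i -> [8.1, -1.25, -10.6, -19.95, -29.3]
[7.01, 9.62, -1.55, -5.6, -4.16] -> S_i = Random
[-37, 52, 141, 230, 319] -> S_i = -37 + 89*i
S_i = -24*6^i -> [-24, -144, -864, -5184, -31104]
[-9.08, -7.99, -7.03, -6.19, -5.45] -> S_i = -9.08*0.88^i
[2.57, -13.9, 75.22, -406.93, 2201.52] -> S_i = 2.57*(-5.41)^i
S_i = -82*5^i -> [-82, -410, -2050, -10250, -51250]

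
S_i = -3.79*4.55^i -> [-3.79, -17.24, -78.46, -357.0, -1624.37]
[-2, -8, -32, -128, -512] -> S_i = -2*4^i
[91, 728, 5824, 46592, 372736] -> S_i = 91*8^i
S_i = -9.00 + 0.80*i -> [-9.0, -8.2, -7.4, -6.6, -5.8]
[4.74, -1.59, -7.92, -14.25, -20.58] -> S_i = 4.74 + -6.33*i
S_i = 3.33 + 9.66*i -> [3.33, 12.99, 22.65, 32.31, 41.97]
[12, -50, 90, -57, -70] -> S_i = Random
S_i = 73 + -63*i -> [73, 10, -53, -116, -179]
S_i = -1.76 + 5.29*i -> [-1.76, 3.53, 8.82, 14.11, 19.4]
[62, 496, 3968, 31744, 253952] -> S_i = 62*8^i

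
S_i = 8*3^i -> [8, 24, 72, 216, 648]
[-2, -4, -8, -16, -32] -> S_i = -2*2^i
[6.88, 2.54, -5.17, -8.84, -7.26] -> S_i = Random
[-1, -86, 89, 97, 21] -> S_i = Random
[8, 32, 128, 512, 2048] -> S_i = 8*4^i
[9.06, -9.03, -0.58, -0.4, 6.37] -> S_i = Random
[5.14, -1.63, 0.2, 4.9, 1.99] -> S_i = Random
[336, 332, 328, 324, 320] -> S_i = 336 + -4*i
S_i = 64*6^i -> [64, 384, 2304, 13824, 82944]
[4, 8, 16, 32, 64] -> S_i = 4*2^i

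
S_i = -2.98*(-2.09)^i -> [-2.98, 6.23, -13.02, 27.21, -56.86]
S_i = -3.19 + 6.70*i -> [-3.19, 3.51, 10.21, 16.91, 23.61]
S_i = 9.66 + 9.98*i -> [9.66, 19.64, 29.62, 39.6, 49.58]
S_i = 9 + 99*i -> [9, 108, 207, 306, 405]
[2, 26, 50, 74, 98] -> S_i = 2 + 24*i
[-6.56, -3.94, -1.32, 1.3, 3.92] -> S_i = -6.56 + 2.62*i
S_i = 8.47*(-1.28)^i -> [8.47, -10.84, 13.88, -17.76, 22.74]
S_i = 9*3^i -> [9, 27, 81, 243, 729]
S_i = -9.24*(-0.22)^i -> [-9.24, 2.03, -0.45, 0.1, -0.02]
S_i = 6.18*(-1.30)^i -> [6.18, -8.03, 10.44, -13.58, 17.65]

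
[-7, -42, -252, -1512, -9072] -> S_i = -7*6^i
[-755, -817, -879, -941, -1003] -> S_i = -755 + -62*i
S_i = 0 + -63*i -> [0, -63, -126, -189, -252]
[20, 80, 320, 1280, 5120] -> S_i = 20*4^i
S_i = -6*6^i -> [-6, -36, -216, -1296, -7776]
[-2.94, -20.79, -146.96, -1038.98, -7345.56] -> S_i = -2.94*7.07^i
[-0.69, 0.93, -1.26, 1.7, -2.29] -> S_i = -0.69*(-1.35)^i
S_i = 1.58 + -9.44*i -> [1.58, -7.86, -17.3, -26.74, -36.18]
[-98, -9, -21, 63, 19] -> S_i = Random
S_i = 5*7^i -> [5, 35, 245, 1715, 12005]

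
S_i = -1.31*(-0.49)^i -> [-1.31, 0.64, -0.31, 0.15, -0.08]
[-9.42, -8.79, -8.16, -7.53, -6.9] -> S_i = -9.42 + 0.63*i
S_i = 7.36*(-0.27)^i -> [7.36, -1.99, 0.54, -0.14, 0.04]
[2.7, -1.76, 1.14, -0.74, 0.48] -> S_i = 2.70*(-0.65)^i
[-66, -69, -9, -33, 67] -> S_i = Random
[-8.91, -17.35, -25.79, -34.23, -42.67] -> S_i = -8.91 + -8.44*i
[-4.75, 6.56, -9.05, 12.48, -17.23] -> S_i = -4.75*(-1.38)^i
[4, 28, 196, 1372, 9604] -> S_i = 4*7^i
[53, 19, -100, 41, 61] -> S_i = Random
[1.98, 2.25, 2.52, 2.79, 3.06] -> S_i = 1.98 + 0.27*i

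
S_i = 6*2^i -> [6, 12, 24, 48, 96]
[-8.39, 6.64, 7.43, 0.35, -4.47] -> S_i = Random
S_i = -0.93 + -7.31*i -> [-0.93, -8.24, -15.55, -22.86, -30.17]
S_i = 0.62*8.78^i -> [0.62, 5.44, 47.79, 419.64, 3684.43]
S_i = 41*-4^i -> [41, -164, 656, -2624, 10496]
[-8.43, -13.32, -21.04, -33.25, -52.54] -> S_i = -8.43*1.58^i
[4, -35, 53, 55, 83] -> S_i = Random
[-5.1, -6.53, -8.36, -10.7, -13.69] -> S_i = -5.10*1.28^i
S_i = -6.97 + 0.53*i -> [-6.97, -6.44, -5.91, -5.38, -4.85]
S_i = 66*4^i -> [66, 264, 1056, 4224, 16896]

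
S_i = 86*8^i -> [86, 688, 5504, 44032, 352256]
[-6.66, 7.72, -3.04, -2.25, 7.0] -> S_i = Random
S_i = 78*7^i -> [78, 546, 3822, 26754, 187278]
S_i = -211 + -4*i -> [-211, -215, -219, -223, -227]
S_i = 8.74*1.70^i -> [8.74, 14.86, 25.26, 42.94, 73.0]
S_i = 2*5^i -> [2, 10, 50, 250, 1250]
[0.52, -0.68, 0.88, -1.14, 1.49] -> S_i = 0.52*(-1.30)^i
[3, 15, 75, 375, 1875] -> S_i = 3*5^i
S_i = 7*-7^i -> [7, -49, 343, -2401, 16807]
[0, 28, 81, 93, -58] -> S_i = Random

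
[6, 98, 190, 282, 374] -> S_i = 6 + 92*i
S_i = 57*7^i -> [57, 399, 2793, 19551, 136857]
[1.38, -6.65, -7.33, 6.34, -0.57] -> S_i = Random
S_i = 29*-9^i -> [29, -261, 2349, -21141, 190269]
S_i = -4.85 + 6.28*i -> [-4.85, 1.43, 7.71, 13.99, 20.27]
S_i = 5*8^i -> [5, 40, 320, 2560, 20480]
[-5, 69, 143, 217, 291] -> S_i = -5 + 74*i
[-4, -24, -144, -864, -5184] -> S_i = -4*6^i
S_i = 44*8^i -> [44, 352, 2816, 22528, 180224]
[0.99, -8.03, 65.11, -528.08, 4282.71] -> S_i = 0.99*(-8.11)^i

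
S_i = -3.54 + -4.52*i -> [-3.54, -8.06, -12.58, -17.1, -21.62]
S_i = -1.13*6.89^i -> [-1.13, -7.79, -53.64, -369.6, -2546.57]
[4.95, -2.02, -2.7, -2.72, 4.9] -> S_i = Random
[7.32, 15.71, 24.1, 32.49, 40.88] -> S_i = 7.32 + 8.39*i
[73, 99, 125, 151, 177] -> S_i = 73 + 26*i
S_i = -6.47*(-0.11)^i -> [-6.47, 0.71, -0.08, 0.01, -0.0]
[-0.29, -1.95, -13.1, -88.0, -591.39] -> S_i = -0.29*6.72^i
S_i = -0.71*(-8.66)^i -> [-0.71, 6.15, -53.25, 461.12, -3993.28]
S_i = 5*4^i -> [5, 20, 80, 320, 1280]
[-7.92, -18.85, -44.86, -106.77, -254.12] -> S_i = -7.92*2.38^i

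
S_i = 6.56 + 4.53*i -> [6.56, 11.09, 15.62, 20.15, 24.68]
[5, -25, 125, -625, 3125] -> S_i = 5*-5^i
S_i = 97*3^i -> [97, 291, 873, 2619, 7857]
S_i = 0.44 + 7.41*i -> [0.44, 7.85, 15.26, 22.67, 30.08]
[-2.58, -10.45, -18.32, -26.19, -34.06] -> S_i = -2.58 + -7.87*i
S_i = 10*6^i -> [10, 60, 360, 2160, 12960]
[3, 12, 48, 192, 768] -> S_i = 3*4^i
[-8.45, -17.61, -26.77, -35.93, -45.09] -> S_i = -8.45 + -9.16*i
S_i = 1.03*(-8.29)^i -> [1.03, -8.54, 70.79, -586.81, 4864.69]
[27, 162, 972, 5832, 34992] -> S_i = 27*6^i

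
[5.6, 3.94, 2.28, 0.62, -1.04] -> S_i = 5.60 + -1.66*i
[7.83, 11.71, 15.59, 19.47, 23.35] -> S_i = 7.83 + 3.88*i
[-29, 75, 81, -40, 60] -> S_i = Random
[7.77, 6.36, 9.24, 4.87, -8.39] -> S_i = Random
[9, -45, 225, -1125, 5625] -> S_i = 9*-5^i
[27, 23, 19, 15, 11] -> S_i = 27 + -4*i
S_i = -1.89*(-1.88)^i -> [-1.89, 3.55, -6.68, 12.56, -23.61]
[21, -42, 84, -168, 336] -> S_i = 21*-2^i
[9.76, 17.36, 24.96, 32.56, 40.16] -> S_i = 9.76 + 7.60*i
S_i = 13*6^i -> [13, 78, 468, 2808, 16848]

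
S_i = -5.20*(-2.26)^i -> [-5.2, 11.75, -26.56, 60.02, -135.66]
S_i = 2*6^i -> [2, 12, 72, 432, 2592]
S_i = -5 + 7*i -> [-5, 2, 9, 16, 23]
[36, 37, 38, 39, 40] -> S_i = 36 + 1*i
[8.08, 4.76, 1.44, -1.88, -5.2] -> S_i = 8.08 + -3.32*i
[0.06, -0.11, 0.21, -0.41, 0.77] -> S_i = 0.06*(-1.89)^i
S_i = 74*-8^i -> [74, -592, 4736, -37888, 303104]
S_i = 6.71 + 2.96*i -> [6.71, 9.67, 12.63, 15.59, 18.55]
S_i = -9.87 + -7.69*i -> [-9.87, -17.56, -25.25, -32.94, -40.63]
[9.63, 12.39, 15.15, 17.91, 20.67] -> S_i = 9.63 + 2.76*i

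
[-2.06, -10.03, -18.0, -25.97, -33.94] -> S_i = -2.06 + -7.97*i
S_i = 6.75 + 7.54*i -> [6.75, 14.29, 21.83, 29.37, 36.91]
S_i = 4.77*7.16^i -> [4.77, 34.15, 244.54, 1750.88, 12536.33]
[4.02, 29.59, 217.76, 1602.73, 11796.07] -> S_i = 4.02*7.36^i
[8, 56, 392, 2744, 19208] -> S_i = 8*7^i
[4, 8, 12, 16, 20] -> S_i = 4 + 4*i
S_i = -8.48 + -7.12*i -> [-8.48, -15.6, -22.72, -29.84, -36.96]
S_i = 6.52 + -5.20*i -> [6.52, 1.32, -3.88, -9.08, -14.28]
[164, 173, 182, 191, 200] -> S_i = 164 + 9*i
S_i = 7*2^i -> [7, 14, 28, 56, 112]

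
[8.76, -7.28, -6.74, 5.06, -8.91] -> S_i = Random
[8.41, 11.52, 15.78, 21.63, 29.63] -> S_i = 8.41*1.37^i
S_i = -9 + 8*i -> [-9, -1, 7, 15, 23]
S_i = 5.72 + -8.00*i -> [5.72, -2.28, -10.28, -18.28, -26.28]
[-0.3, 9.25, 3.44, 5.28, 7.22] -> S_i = Random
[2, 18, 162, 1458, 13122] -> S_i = 2*9^i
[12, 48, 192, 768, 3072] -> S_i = 12*4^i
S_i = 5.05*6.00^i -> [5.05, 30.3, 181.8, 1090.8, 6544.8]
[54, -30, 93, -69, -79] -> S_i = Random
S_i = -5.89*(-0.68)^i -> [-5.89, 4.01, -2.72, 1.85, -1.26]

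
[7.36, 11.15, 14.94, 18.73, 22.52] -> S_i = 7.36 + 3.79*i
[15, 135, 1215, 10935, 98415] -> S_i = 15*9^i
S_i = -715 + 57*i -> [-715, -658, -601, -544, -487]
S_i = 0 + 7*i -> [0, 7, 14, 21, 28]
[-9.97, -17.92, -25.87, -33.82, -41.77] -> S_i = -9.97 + -7.95*i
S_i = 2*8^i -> [2, 16, 128, 1024, 8192]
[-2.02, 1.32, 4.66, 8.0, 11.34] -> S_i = -2.02 + 3.34*i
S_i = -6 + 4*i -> [-6, -2, 2, 6, 10]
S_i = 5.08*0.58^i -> [5.08, 2.95, 1.71, 0.99, 0.57]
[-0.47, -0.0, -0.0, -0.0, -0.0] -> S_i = -0.47*0.01^i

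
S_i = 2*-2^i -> [2, -4, 8, -16, 32]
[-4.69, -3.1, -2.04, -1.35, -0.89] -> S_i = -4.69*0.66^i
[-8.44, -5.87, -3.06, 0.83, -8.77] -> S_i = Random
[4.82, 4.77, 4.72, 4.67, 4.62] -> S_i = 4.82 + -0.05*i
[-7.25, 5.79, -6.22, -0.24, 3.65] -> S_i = Random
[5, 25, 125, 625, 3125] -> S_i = 5*5^i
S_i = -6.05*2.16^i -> [-6.05, -13.07, -28.23, -60.97, -131.7]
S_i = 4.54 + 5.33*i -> [4.54, 9.87, 15.2, 20.53, 25.86]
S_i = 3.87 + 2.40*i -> [3.87, 6.27, 8.67, 11.07, 13.47]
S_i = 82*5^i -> [82, 410, 2050, 10250, 51250]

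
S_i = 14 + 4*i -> [14, 18, 22, 26, 30]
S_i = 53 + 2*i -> [53, 55, 57, 59, 61]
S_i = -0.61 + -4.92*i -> [-0.61, -5.53, -10.45, -15.37, -20.29]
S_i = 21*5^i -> [21, 105, 525, 2625, 13125]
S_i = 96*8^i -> [96, 768, 6144, 49152, 393216]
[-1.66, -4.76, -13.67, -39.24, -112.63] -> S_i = -1.66*2.87^i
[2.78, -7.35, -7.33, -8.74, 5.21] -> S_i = Random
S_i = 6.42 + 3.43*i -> [6.42, 9.85, 13.28, 16.71, 20.14]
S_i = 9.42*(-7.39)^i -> [9.42, -69.61, 514.45, -3801.76, 28094.98]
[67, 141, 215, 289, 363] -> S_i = 67 + 74*i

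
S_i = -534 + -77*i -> [-534, -611, -688, -765, -842]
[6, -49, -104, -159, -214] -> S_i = 6 + -55*i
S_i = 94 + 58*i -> [94, 152, 210, 268, 326]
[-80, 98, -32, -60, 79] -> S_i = Random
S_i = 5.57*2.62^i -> [5.57, 14.59, 38.23, 100.17, 262.46]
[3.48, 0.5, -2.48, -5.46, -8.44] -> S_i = 3.48 + -2.98*i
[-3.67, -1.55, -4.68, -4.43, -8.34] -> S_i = Random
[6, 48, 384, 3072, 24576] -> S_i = 6*8^i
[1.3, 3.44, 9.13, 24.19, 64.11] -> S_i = 1.30*2.65^i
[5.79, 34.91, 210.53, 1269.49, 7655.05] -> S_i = 5.79*6.03^i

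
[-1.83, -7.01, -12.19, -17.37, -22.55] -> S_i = -1.83 + -5.18*i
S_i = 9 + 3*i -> [9, 12, 15, 18, 21]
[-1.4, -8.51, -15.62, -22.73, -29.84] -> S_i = -1.40 + -7.11*i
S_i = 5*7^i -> [5, 35, 245, 1715, 12005]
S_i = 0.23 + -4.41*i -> [0.23, -4.18, -8.59, -13.0, -17.41]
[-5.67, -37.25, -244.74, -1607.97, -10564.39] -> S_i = -5.67*6.57^i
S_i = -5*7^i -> [-5, -35, -245, -1715, -12005]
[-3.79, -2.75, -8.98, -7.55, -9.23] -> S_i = Random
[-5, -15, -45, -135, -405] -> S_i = -5*3^i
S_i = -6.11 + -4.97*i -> [-6.11, -11.08, -16.05, -21.02, -25.99]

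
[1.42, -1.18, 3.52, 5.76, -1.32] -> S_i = Random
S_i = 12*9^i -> [12, 108, 972, 8748, 78732]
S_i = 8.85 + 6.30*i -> [8.85, 15.15, 21.45, 27.75, 34.05]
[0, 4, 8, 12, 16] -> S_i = 0 + 4*i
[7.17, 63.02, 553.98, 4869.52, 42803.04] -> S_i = 7.17*8.79^i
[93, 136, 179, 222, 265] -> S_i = 93 + 43*i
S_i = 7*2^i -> [7, 14, 28, 56, 112]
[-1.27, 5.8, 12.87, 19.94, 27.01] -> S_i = -1.27 + 7.07*i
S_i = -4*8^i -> [-4, -32, -256, -2048, -16384]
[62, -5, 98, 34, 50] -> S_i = Random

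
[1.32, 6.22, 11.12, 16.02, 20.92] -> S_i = 1.32 + 4.90*i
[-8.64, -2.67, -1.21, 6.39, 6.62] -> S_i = Random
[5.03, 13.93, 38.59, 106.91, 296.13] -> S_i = 5.03*2.77^i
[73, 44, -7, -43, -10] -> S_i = Random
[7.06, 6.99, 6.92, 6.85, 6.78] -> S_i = 7.06*0.99^i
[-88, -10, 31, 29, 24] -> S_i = Random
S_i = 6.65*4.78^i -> [6.65, 31.79, 151.94, 726.28, 3471.63]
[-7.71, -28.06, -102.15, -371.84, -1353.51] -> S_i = -7.71*3.64^i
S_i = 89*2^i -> [89, 178, 356, 712, 1424]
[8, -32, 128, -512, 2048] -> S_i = 8*-4^i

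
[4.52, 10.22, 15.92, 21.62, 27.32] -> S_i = 4.52 + 5.70*i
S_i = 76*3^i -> [76, 228, 684, 2052, 6156]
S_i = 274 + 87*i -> [274, 361, 448, 535, 622]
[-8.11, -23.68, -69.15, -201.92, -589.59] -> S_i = -8.11*2.92^i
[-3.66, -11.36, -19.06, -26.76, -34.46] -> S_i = -3.66 + -7.70*i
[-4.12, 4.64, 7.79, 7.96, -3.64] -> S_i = Random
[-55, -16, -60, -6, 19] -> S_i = Random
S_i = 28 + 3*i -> [28, 31, 34, 37, 40]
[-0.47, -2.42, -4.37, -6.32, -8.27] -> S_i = -0.47 + -1.95*i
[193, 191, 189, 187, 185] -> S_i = 193 + -2*i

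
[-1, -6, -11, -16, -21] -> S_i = -1 + -5*i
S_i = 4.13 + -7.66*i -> [4.13, -3.53, -11.19, -18.85, -26.51]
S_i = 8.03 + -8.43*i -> [8.03, -0.4, -8.83, -17.26, -25.69]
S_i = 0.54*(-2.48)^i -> [0.54, -1.34, 3.32, -8.24, 20.43]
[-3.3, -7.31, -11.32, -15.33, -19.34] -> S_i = -3.30 + -4.01*i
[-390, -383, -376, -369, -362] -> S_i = -390 + 7*i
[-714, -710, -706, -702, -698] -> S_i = -714 + 4*i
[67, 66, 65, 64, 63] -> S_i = 67 + -1*i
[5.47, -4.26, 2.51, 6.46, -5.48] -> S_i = Random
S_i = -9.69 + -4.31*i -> [-9.69, -14.0, -18.31, -22.62, -26.93]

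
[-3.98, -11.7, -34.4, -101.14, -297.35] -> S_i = -3.98*2.94^i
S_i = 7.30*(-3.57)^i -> [7.3, -26.06, 93.04, -332.14, 1185.76]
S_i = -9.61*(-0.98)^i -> [-9.61, 9.42, -9.23, 9.04, -8.86]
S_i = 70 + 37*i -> [70, 107, 144, 181, 218]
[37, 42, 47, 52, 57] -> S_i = 37 + 5*i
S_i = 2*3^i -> [2, 6, 18, 54, 162]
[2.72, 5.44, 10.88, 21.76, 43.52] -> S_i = 2.72*2.00^i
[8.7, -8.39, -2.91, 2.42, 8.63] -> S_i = Random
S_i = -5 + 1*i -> [-5, -4, -3, -2, -1]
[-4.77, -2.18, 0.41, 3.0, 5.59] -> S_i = -4.77 + 2.59*i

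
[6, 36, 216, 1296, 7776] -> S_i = 6*6^i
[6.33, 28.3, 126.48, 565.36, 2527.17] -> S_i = 6.33*4.47^i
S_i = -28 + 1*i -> [-28, -27, -26, -25, -24]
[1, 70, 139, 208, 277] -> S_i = 1 + 69*i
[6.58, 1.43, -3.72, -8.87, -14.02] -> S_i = 6.58 + -5.15*i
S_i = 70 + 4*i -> [70, 74, 78, 82, 86]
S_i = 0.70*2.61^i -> [0.7, 1.83, 4.77, 12.45, 32.48]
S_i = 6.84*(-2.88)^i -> [6.84, -19.7, 56.73, -163.39, 470.57]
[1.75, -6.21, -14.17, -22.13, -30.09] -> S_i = 1.75 + -7.96*i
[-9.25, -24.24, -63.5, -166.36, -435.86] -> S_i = -9.25*2.62^i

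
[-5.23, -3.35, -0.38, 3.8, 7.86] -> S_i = Random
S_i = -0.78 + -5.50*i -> [-0.78, -6.28, -11.78, -17.28, -22.78]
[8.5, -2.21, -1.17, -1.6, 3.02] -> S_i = Random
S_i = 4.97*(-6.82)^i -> [4.97, -33.9, 231.17, -1576.56, 10752.11]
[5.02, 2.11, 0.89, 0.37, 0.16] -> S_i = 5.02*0.42^i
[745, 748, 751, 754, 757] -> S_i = 745 + 3*i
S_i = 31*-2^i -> [31, -62, 124, -248, 496]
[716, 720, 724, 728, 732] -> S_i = 716 + 4*i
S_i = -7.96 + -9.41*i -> [-7.96, -17.37, -26.78, -36.19, -45.6]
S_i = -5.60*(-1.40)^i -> [-5.6, 7.84, -10.98, 15.37, -21.51]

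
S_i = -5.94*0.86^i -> [-5.94, -5.11, -4.39, -3.78, -3.25]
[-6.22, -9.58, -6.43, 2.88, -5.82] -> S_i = Random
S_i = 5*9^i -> [5, 45, 405, 3645, 32805]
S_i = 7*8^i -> [7, 56, 448, 3584, 28672]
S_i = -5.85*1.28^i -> [-5.85, -7.49, -9.58, -12.27, -15.7]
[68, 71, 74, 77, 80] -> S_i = 68 + 3*i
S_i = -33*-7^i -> [-33, 231, -1617, 11319, -79233]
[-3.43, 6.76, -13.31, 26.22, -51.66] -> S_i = -3.43*(-1.97)^i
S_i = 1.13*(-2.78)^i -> [1.13, -3.14, 8.73, -24.28, 67.49]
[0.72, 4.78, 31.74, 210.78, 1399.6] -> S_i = 0.72*6.64^i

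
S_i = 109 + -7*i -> [109, 102, 95, 88, 81]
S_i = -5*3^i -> [-5, -15, -45, -135, -405]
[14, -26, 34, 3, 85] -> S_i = Random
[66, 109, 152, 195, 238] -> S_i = 66 + 43*i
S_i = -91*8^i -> [-91, -728, -5824, -46592, -372736]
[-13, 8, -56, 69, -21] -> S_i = Random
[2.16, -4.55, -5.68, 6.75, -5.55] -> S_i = Random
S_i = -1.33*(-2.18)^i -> [-1.33, 2.9, -6.32, 13.78, -30.04]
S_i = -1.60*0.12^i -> [-1.6, -0.19, -0.02, -0.0, -0.0]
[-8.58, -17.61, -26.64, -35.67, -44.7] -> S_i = -8.58 + -9.03*i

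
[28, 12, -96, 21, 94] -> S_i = Random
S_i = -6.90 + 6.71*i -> [-6.9, -0.19, 6.52, 13.23, 19.94]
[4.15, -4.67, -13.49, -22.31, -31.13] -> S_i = 4.15 + -8.82*i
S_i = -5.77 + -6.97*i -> [-5.77, -12.74, -19.71, -26.68, -33.65]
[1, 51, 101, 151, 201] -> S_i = 1 + 50*i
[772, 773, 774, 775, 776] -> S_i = 772 + 1*i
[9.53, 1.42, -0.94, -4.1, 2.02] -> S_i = Random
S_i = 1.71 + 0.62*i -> [1.71, 2.33, 2.95, 3.57, 4.19]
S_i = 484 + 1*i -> [484, 485, 486, 487, 488]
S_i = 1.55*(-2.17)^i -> [1.55, -3.36, 7.3, -15.84, 34.37]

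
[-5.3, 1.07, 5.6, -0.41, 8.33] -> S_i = Random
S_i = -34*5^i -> [-34, -170, -850, -4250, -21250]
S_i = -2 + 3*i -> [-2, 1, 4, 7, 10]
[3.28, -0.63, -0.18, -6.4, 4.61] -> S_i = Random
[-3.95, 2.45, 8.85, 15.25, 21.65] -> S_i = -3.95 + 6.40*i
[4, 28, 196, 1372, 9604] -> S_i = 4*7^i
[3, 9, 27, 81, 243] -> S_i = 3*3^i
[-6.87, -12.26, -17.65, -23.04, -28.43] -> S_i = -6.87 + -5.39*i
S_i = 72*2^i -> [72, 144, 288, 576, 1152]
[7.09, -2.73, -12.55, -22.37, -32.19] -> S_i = 7.09 + -9.82*i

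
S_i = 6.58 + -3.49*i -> [6.58, 3.09, -0.4, -3.89, -7.38]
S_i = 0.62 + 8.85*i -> [0.62, 9.47, 18.32, 27.17, 36.02]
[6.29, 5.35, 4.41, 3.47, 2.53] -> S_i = 6.29 + -0.94*i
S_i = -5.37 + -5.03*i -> [-5.37, -10.4, -15.43, -20.46, -25.49]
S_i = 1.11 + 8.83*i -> [1.11, 9.94, 18.77, 27.6, 36.43]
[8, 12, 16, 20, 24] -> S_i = 8 + 4*i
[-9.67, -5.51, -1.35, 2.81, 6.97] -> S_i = -9.67 + 4.16*i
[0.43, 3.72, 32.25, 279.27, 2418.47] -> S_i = 0.43*8.66^i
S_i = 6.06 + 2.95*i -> [6.06, 9.01, 11.96, 14.91, 17.86]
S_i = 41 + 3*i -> [41, 44, 47, 50, 53]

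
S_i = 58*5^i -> [58, 290, 1450, 7250, 36250]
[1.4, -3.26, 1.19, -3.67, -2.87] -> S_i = Random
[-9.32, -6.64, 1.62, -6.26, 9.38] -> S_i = Random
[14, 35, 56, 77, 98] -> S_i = 14 + 21*i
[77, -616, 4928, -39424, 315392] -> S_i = 77*-8^i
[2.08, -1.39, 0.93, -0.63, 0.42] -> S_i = 2.08*(-0.67)^i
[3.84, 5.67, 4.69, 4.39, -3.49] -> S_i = Random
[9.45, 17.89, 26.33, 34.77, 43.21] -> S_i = 9.45 + 8.44*i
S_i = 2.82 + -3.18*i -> [2.82, -0.36, -3.54, -6.72, -9.9]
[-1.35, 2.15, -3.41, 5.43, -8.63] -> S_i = -1.35*(-1.59)^i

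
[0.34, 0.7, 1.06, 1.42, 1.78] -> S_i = 0.34 + 0.36*i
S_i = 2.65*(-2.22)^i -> [2.65, -5.88, 13.06, -28.99, 64.37]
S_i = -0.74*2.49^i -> [-0.74, -1.84, -4.59, -11.42, -28.45]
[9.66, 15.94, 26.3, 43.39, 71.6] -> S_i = 9.66*1.65^i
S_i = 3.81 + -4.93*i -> [3.81, -1.12, -6.05, -10.98, -15.91]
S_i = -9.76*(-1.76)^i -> [-9.76, 17.18, -30.23, 53.21, -93.65]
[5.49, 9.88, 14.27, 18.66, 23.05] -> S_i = 5.49 + 4.39*i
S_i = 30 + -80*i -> [30, -50, -130, -210, -290]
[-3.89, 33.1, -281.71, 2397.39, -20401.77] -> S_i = -3.89*(-8.51)^i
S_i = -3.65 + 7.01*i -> [-3.65, 3.36, 10.37, 17.38, 24.39]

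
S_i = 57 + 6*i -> [57, 63, 69, 75, 81]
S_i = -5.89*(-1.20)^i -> [-5.89, 7.07, -8.48, 10.18, -12.21]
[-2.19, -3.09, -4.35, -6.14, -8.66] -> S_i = -2.19*1.41^i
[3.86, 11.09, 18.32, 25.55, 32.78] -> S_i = 3.86 + 7.23*i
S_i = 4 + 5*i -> [4, 9, 14, 19, 24]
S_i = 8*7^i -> [8, 56, 392, 2744, 19208]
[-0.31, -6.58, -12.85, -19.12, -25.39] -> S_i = -0.31 + -6.27*i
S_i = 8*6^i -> [8, 48, 288, 1728, 10368]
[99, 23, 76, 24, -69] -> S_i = Random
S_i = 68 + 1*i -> [68, 69, 70, 71, 72]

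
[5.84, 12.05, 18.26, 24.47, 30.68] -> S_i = 5.84 + 6.21*i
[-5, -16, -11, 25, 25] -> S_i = Random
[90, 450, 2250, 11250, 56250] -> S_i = 90*5^i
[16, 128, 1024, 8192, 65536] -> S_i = 16*8^i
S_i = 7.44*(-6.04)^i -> [7.44, -44.94, 271.42, -1639.4, 9901.95]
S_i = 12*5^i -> [12, 60, 300, 1500, 7500]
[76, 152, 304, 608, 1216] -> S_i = 76*2^i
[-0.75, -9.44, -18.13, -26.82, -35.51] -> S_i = -0.75 + -8.69*i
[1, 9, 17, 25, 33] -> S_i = 1 + 8*i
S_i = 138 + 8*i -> [138, 146, 154, 162, 170]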